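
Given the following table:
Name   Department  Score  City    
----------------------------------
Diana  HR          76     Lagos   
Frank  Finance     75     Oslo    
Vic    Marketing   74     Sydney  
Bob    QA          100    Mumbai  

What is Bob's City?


Row 4: Bob
City = Mumbai

ANSWER: Mumbai


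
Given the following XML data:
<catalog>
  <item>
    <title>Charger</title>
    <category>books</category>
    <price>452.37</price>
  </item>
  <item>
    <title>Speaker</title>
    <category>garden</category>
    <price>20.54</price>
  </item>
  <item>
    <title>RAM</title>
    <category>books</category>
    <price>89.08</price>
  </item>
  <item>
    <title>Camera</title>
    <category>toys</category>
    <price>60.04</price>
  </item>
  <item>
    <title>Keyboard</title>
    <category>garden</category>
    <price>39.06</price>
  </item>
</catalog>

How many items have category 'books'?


Scanning <item> elements for <category>books</category>:
  Item 1: Charger -> MATCH
  Item 3: RAM -> MATCH
Count: 2

ANSWER: 2


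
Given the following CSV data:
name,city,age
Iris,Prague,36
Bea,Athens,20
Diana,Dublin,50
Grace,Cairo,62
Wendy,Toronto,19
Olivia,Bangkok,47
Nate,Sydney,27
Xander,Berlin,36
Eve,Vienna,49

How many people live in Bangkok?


Scanning city column for 'Bangkok':
  Row 6: Olivia -> MATCH
Total matches: 1

ANSWER: 1


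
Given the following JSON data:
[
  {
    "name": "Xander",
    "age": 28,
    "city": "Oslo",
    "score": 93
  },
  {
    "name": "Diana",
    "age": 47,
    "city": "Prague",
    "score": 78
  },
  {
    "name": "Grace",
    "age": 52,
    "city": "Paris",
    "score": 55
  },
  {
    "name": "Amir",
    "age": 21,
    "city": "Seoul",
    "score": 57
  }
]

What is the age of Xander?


Looking up record where name = Xander
Record index: 0
Field 'age' = 28

ANSWER: 28


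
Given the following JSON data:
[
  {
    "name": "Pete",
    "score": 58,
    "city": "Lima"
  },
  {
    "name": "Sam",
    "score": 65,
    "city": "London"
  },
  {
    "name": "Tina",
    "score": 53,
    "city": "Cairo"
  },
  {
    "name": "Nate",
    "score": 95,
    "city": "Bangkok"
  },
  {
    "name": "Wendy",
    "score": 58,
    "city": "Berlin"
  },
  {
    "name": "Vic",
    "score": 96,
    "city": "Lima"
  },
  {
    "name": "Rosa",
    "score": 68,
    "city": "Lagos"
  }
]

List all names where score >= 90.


Filtering records where score >= 90:
  Pete (score=58) -> no
  Sam (score=65) -> no
  Tina (score=53) -> no
  Nate (score=95) -> YES
  Wendy (score=58) -> no
  Vic (score=96) -> YES
  Rosa (score=68) -> no


ANSWER: Nate, Vic


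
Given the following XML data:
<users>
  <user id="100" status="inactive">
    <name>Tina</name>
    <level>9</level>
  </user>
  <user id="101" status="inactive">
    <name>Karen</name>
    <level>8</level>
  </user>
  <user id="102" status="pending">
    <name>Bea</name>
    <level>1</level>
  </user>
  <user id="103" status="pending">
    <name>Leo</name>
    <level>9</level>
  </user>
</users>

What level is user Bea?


Finding user: Bea
<level>1</level>

ANSWER: 1


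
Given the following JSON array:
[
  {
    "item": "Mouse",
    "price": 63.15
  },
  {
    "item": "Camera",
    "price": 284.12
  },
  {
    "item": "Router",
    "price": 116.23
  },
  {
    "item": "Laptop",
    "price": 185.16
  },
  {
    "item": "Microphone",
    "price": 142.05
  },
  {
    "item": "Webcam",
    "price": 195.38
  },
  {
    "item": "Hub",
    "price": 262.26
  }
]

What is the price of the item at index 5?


Array index 5 -> Webcam
price = 195.38

ANSWER: 195.38


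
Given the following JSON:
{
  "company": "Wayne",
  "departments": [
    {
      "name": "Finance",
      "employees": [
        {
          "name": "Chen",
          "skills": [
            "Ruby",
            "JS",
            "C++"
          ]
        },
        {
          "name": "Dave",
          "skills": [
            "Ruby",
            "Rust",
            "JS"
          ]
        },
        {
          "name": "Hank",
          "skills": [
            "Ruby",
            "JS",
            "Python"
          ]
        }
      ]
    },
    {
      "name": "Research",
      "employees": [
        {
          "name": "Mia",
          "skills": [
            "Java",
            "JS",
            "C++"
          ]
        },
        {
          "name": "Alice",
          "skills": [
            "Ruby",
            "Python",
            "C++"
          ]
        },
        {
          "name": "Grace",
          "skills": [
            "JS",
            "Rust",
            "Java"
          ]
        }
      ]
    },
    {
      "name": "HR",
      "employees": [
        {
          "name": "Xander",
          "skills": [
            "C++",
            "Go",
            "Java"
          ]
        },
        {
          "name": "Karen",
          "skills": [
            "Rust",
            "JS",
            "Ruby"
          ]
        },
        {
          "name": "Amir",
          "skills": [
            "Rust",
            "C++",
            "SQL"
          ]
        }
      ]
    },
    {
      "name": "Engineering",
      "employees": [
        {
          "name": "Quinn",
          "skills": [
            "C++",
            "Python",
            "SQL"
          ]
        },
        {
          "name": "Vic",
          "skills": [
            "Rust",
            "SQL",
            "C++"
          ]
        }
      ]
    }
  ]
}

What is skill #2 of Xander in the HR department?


Path: departments[2].employees[0].skills[1]
Value: Go

ANSWER: Go


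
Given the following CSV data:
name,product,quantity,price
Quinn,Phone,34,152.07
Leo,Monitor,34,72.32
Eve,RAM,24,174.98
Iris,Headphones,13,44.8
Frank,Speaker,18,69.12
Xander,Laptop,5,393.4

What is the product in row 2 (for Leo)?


Row 2: Leo
Column 'product' = Monitor

ANSWER: Monitor


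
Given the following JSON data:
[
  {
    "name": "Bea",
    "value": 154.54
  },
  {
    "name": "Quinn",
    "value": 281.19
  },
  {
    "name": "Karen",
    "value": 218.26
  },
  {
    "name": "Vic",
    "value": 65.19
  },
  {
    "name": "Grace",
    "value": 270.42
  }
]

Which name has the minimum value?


Comparing values:
  Bea: 154.54
  Quinn: 281.19
  Karen: 218.26
  Vic: 65.19
  Grace: 270.42
Minimum: Vic (65.19)

ANSWER: Vic


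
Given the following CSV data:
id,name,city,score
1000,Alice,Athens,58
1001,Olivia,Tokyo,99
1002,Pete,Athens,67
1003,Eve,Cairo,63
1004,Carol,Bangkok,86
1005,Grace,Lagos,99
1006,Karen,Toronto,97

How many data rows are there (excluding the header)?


Counting rows (excluding header):
Header: id,name,city,score
Data rows: 7

ANSWER: 7


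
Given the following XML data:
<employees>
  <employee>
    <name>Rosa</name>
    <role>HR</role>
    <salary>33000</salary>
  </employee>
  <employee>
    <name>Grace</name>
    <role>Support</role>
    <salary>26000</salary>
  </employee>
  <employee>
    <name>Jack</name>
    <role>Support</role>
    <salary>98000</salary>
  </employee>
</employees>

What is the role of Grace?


Searching for <employee> with <name>Grace</name>
Found at position 2
<role>Support</role>

ANSWER: Support


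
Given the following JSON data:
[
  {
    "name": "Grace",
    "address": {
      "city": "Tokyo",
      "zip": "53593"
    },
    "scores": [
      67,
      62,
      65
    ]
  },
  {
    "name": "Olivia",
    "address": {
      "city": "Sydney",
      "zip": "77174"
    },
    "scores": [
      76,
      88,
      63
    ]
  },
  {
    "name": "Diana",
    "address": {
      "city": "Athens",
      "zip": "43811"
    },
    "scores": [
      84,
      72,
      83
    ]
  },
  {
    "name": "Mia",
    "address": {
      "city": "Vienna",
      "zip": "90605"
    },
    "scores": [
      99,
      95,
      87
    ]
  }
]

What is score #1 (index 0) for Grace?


Path: records[0].scores[0]
Value: 67

ANSWER: 67


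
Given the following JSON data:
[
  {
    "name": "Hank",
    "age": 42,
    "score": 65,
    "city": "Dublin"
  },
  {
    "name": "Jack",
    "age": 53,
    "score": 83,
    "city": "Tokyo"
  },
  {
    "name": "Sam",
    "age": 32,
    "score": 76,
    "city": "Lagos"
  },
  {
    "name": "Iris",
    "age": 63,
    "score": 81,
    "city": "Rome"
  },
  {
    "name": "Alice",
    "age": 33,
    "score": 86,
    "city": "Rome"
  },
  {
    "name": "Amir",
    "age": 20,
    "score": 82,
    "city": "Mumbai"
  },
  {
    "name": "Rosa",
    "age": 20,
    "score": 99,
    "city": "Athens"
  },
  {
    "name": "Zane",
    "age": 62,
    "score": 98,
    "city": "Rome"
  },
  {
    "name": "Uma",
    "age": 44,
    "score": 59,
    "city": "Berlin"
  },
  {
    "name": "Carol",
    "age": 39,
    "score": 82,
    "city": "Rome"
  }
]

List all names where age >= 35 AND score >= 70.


Checking both conditions:
  Hank (age=42, score=65) -> no
  Jack (age=53, score=83) -> YES
  Sam (age=32, score=76) -> no
  Iris (age=63, score=81) -> YES
  Alice (age=33, score=86) -> no
  Amir (age=20, score=82) -> no
  Rosa (age=20, score=99) -> no
  Zane (age=62, score=98) -> YES
  Uma (age=44, score=59) -> no
  Carol (age=39, score=82) -> YES


ANSWER: Jack, Iris, Zane, Carol


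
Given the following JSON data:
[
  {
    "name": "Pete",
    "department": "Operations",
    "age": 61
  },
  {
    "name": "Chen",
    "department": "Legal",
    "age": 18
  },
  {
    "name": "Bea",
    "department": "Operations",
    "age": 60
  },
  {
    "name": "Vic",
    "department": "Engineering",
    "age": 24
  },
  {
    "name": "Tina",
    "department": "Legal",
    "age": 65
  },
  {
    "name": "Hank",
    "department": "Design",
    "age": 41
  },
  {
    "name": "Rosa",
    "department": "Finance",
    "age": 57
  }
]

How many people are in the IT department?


Scanning records for department = IT
  No matches found
Count: 0

ANSWER: 0


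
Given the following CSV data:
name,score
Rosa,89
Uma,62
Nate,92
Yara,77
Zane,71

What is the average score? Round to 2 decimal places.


Scores: 89, 62, 92, 77, 71
Sum = 391
Count = 5
Average = 391 / 5 = 78.20

ANSWER: 78.20


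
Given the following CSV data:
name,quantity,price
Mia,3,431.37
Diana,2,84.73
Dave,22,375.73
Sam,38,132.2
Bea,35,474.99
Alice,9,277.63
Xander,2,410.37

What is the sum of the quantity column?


Values in 'quantity' column:
  Row 1: 3
  Row 2: 2
  Row 3: 22
  Row 4: 38
  Row 5: 35
  Row 6: 9
  Row 7: 2
Sum = 3 + 2 + 22 + 38 + 35 + 9 + 2 = 111

ANSWER: 111


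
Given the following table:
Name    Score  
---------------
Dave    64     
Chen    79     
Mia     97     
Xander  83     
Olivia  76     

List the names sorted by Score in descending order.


Sorting by Score (descending):
  Mia: 97
  Xander: 83
  Chen: 79
  Olivia: 76
  Dave: 64


ANSWER: Mia, Xander, Chen, Olivia, Dave


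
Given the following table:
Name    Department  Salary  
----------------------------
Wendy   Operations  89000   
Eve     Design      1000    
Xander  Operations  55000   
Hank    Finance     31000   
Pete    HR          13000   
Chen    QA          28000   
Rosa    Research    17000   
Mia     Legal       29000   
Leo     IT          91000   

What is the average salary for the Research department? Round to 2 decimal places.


Research department members:
  Rosa: 17000
Sum = 17000
Count = 1
Average = 17000 / 1 = 17000.00

ANSWER: 17000.00


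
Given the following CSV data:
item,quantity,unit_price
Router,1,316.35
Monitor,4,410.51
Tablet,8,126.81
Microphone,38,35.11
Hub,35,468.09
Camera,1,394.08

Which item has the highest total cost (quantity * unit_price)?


Computing row totals:
  Router: 316.35
  Monitor: 1642.04
  Tablet: 1014.48
  Microphone: 1334.18
  Hub: 16383.15
  Camera: 394.08
Maximum: Hub (16383.15)

ANSWER: Hub


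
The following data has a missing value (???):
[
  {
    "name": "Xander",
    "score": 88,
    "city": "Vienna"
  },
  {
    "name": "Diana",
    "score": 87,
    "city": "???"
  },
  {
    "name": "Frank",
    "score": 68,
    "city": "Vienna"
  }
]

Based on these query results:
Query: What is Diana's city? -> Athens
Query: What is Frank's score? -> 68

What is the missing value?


The missing value is Diana's city
From query: Diana's city = Athens

ANSWER: Athens


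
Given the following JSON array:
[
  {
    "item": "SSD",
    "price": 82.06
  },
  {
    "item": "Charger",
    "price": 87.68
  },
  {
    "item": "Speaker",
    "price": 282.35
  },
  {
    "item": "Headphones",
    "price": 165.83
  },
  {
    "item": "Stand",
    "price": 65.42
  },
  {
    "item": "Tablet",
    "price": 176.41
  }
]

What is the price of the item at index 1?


Array index 1 -> Charger
price = 87.68

ANSWER: 87.68


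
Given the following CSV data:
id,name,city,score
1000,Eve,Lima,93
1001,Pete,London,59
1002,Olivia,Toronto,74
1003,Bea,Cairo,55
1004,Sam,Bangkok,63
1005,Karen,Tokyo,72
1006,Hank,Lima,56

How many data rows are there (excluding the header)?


Counting rows (excluding header):
Header: id,name,city,score
Data rows: 7

ANSWER: 7


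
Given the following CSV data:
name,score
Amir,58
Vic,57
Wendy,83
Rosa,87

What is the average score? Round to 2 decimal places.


Scores: 58, 57, 83, 87
Sum = 285
Count = 4
Average = 285 / 4 = 71.25

ANSWER: 71.25


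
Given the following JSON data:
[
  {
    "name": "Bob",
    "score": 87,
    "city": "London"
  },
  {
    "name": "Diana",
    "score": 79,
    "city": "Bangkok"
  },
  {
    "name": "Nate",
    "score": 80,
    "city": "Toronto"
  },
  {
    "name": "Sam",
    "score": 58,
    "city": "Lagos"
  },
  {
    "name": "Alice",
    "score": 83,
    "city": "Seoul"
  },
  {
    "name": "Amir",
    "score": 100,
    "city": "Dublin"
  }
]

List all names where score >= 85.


Filtering records where score >= 85:
  Bob (score=87) -> YES
  Diana (score=79) -> no
  Nate (score=80) -> no
  Sam (score=58) -> no
  Alice (score=83) -> no
  Amir (score=100) -> YES


ANSWER: Bob, Amir


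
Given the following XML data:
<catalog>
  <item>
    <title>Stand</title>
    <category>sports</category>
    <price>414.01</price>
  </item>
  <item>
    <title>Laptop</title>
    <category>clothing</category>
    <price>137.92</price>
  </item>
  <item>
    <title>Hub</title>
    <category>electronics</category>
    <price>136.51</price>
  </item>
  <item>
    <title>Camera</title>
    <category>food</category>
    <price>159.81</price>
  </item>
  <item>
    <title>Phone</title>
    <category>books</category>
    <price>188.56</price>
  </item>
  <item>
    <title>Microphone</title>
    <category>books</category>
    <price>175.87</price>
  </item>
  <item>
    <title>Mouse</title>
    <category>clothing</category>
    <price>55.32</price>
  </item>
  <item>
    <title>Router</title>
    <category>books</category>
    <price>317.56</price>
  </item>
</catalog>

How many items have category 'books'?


Scanning <item> elements for <category>books</category>:
  Item 5: Phone -> MATCH
  Item 6: Microphone -> MATCH
  Item 8: Router -> MATCH
Count: 3

ANSWER: 3


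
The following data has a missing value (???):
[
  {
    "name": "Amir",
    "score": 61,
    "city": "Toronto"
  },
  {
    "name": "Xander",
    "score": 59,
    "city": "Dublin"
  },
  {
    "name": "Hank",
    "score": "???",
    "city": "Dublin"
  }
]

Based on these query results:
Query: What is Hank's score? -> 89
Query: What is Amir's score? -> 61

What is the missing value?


The missing value is Hank's score
From query: Hank's score = 89

ANSWER: 89


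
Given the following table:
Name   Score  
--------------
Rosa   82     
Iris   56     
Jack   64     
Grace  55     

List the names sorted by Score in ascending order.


Sorting by Score (ascending):
  Grace: 55
  Iris: 56
  Jack: 64
  Rosa: 82


ANSWER: Grace, Iris, Jack, Rosa


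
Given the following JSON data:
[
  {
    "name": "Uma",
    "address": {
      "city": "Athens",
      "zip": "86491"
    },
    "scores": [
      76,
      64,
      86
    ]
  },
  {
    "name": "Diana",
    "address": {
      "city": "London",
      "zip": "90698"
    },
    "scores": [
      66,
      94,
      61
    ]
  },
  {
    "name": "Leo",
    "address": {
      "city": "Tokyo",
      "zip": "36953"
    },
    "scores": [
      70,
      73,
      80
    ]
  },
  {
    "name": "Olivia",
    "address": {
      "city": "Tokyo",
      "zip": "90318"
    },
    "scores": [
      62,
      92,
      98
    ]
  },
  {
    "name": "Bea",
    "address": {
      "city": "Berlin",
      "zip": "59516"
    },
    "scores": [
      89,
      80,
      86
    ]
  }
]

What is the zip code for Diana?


Path: records[1].address.zip
Value: 90698

ANSWER: 90698


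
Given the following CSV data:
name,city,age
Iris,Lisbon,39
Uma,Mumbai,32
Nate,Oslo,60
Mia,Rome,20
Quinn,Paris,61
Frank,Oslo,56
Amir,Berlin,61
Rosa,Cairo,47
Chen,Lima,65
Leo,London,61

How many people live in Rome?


Scanning city column for 'Rome':
  Row 4: Mia -> MATCH
Total matches: 1

ANSWER: 1


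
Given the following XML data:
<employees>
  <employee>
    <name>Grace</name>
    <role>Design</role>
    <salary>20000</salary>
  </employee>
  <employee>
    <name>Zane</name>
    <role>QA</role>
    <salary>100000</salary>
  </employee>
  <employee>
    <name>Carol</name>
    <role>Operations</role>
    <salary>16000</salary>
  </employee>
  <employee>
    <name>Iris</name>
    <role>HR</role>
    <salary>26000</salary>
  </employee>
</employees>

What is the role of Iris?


Searching for <employee> with <name>Iris</name>
Found at position 4
<role>HR</role>

ANSWER: HR


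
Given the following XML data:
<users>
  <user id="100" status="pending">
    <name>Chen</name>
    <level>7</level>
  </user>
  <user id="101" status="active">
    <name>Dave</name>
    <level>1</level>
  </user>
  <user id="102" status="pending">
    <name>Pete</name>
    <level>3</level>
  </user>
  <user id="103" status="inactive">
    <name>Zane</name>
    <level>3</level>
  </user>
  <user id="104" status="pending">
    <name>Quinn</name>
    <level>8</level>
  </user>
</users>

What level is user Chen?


Finding user: Chen
<level>7</level>

ANSWER: 7


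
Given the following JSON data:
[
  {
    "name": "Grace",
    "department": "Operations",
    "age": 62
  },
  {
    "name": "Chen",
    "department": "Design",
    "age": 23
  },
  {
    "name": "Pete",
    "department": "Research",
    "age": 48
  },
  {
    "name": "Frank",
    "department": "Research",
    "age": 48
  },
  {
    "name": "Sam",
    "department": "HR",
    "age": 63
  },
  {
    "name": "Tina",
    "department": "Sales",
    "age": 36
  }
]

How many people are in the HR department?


Scanning records for department = HR
  Record 4: Sam
Count: 1

ANSWER: 1


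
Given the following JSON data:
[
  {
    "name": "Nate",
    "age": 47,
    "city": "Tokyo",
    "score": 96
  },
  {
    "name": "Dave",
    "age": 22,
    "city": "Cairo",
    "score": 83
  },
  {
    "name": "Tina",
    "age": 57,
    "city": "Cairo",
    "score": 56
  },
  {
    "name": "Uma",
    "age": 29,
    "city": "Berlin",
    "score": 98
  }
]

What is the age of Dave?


Looking up record where name = Dave
Record index: 1
Field 'age' = 22

ANSWER: 22


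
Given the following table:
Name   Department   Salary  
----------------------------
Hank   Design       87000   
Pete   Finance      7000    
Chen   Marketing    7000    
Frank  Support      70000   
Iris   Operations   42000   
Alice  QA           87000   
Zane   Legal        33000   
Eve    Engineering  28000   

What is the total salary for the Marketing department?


Marketing department members:
  Chen: 7000
Total = 7000 = 7000

ANSWER: 7000


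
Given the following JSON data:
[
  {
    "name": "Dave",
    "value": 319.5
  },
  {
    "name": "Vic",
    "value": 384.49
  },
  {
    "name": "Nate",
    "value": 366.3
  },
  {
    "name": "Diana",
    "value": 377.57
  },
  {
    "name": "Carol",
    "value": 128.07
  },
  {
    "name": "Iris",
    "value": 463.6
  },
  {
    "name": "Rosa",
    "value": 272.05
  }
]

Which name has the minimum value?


Comparing values:
  Dave: 319.5
  Vic: 384.49
  Nate: 366.3
  Diana: 377.57
  Carol: 128.07
  Iris: 463.6
  Rosa: 272.05
Minimum: Carol (128.07)

ANSWER: Carol


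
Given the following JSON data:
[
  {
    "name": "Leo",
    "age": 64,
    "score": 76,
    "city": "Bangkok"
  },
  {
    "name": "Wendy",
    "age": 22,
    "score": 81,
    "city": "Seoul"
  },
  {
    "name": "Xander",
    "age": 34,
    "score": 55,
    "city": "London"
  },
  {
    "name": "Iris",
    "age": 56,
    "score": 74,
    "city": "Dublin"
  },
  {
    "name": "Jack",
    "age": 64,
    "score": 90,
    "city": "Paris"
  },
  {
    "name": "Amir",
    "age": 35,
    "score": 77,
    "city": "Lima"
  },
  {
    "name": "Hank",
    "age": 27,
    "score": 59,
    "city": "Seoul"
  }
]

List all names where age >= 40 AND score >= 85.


Checking both conditions:
  Leo (age=64, score=76) -> no
  Wendy (age=22, score=81) -> no
  Xander (age=34, score=55) -> no
  Iris (age=56, score=74) -> no
  Jack (age=64, score=90) -> YES
  Amir (age=35, score=77) -> no
  Hank (age=27, score=59) -> no


ANSWER: Jack


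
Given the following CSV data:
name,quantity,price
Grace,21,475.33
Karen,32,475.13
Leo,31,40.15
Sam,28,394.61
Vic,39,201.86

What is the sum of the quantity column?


Values in 'quantity' column:
  Row 1: 21
  Row 2: 32
  Row 3: 31
  Row 4: 28
  Row 5: 39
Sum = 21 + 32 + 31 + 28 + 39 = 151

ANSWER: 151


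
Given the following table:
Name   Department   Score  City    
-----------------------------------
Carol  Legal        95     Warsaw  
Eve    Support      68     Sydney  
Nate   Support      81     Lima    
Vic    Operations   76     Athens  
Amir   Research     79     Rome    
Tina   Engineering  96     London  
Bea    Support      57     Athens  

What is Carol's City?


Row 1: Carol
City = Warsaw

ANSWER: Warsaw


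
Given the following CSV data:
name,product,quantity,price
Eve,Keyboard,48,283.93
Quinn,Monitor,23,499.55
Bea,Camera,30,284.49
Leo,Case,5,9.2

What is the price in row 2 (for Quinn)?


Row 2: Quinn
Column 'price' = 499.55

ANSWER: 499.55


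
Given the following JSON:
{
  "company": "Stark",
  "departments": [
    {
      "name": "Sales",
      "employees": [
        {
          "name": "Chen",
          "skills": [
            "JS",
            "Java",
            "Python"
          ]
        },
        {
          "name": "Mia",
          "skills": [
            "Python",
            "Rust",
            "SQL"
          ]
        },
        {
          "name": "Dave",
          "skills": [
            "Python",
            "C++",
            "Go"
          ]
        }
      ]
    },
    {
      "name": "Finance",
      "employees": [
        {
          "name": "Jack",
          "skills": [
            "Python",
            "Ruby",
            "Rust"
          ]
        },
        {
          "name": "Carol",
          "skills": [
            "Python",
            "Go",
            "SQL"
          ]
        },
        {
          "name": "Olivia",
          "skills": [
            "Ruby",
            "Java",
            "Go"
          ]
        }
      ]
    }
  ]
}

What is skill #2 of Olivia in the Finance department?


Path: departments[1].employees[2].skills[1]
Value: Java

ANSWER: Java


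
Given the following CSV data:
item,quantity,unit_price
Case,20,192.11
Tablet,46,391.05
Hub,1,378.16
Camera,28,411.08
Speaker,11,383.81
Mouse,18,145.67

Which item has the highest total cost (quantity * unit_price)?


Computing row totals:
  Case: 3842.2
  Tablet: 17988.3
  Hub: 378.16
  Camera: 11510.24
  Speaker: 4221.91
  Mouse: 2622.06
Maximum: Tablet (17988.3)

ANSWER: Tablet


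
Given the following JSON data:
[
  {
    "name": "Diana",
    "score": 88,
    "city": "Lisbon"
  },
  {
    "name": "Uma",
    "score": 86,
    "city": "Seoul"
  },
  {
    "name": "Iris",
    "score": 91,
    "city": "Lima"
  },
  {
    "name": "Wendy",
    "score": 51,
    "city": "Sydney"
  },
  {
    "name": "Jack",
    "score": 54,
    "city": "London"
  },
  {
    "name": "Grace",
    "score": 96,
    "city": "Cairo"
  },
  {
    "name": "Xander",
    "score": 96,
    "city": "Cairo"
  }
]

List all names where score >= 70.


Filtering records where score >= 70:
  Diana (score=88) -> YES
  Uma (score=86) -> YES
  Iris (score=91) -> YES
  Wendy (score=51) -> no
  Jack (score=54) -> no
  Grace (score=96) -> YES
  Xander (score=96) -> YES


ANSWER: Diana, Uma, Iris, Grace, Xander


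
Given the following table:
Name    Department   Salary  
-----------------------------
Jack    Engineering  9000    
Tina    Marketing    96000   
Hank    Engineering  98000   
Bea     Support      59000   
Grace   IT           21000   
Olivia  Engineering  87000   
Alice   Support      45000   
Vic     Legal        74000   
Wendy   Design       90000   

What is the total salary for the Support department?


Support department members:
  Bea: 59000
  Alice: 45000
Total = 59000 + 45000 = 104000

ANSWER: 104000


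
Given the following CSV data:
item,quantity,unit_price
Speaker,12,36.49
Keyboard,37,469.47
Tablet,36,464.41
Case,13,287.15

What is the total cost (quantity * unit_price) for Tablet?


Row: Tablet
quantity = 36
unit_price = 464.41
total = 36 * 464.41 = 16718.76

ANSWER: 16718.76


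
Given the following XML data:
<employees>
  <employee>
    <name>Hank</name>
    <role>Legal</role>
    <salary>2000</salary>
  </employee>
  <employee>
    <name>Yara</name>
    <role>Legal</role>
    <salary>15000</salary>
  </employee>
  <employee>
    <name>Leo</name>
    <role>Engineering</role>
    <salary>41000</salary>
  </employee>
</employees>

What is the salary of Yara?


Searching for <employee> with <name>Yara</name>
Found at position 2
<salary>15000</salary>

ANSWER: 15000


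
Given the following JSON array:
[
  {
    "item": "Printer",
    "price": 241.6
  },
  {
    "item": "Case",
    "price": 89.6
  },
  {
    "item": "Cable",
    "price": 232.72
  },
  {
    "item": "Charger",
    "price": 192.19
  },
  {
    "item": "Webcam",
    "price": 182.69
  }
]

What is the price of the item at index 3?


Array index 3 -> Charger
price = 192.19

ANSWER: 192.19


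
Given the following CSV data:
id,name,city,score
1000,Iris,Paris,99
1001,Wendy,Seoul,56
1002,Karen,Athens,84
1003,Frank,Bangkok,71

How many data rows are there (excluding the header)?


Counting rows (excluding header):
Header: id,name,city,score
Data rows: 4

ANSWER: 4


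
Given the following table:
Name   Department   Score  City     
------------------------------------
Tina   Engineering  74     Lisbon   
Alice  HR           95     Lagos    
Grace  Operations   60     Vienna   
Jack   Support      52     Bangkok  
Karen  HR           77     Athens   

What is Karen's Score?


Row 5: Karen
Score = 77

ANSWER: 77


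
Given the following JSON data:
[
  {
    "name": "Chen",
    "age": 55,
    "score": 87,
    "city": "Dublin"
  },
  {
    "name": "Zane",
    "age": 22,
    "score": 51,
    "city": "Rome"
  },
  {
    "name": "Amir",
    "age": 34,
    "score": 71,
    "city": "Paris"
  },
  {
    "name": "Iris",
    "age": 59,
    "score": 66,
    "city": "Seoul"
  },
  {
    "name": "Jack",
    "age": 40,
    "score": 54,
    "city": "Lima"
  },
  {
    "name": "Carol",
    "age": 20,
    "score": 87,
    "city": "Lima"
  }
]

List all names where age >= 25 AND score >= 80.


Checking both conditions:
  Chen (age=55, score=87) -> YES
  Zane (age=22, score=51) -> no
  Amir (age=34, score=71) -> no
  Iris (age=59, score=66) -> no
  Jack (age=40, score=54) -> no
  Carol (age=20, score=87) -> no


ANSWER: Chen


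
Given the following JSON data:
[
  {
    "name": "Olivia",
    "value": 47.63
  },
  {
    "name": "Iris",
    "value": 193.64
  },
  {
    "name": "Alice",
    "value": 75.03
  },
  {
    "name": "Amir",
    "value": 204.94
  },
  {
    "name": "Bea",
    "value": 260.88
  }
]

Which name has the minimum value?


Comparing values:
  Olivia: 47.63
  Iris: 193.64
  Alice: 75.03
  Amir: 204.94
  Bea: 260.88
Minimum: Olivia (47.63)

ANSWER: Olivia


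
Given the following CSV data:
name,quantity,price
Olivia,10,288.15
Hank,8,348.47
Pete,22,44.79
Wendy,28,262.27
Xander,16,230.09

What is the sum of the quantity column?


Values in 'quantity' column:
  Row 1: 10
  Row 2: 8
  Row 3: 22
  Row 4: 28
  Row 5: 16
Sum = 10 + 8 + 22 + 28 + 16 = 84

ANSWER: 84


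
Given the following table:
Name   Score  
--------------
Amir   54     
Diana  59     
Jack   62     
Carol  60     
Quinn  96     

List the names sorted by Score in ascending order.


Sorting by Score (ascending):
  Amir: 54
  Diana: 59
  Carol: 60
  Jack: 62
  Quinn: 96


ANSWER: Amir, Diana, Carol, Jack, Quinn


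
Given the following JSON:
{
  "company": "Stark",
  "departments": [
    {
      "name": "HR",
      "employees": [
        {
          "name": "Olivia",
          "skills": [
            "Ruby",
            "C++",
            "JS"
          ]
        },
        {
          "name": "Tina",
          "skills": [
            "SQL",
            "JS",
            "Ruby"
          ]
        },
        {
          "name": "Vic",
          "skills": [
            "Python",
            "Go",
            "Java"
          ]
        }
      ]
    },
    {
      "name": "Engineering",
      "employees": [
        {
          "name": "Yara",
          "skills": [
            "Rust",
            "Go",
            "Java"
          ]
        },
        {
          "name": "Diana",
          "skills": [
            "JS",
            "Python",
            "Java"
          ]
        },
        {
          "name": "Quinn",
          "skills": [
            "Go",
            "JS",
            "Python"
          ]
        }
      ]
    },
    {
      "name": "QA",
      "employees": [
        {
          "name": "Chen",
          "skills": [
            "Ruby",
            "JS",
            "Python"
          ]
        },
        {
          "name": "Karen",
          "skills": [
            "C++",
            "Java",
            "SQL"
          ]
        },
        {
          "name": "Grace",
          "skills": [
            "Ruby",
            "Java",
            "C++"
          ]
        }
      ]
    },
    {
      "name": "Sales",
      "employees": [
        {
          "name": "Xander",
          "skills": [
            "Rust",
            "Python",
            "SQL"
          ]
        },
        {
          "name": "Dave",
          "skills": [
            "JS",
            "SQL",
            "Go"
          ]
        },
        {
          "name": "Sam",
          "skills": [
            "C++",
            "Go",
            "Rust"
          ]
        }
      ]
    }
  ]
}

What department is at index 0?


Path: departments[0].name
Value: HR

ANSWER: HR


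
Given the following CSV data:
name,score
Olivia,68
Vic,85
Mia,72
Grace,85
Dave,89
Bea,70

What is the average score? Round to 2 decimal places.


Scores: 68, 85, 72, 85, 89, 70
Sum = 469
Count = 6
Average = 469 / 6 = 78.17

ANSWER: 78.17


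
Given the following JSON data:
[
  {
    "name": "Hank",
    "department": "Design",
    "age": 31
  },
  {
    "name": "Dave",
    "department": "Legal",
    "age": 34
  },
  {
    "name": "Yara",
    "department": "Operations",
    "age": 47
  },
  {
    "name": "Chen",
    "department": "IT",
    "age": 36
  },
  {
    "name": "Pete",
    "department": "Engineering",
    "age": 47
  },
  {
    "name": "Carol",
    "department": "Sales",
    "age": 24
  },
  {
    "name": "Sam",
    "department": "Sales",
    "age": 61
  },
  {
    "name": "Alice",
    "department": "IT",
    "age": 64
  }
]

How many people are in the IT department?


Scanning records for department = IT
  Record 3: Chen
  Record 7: Alice
Count: 2

ANSWER: 2


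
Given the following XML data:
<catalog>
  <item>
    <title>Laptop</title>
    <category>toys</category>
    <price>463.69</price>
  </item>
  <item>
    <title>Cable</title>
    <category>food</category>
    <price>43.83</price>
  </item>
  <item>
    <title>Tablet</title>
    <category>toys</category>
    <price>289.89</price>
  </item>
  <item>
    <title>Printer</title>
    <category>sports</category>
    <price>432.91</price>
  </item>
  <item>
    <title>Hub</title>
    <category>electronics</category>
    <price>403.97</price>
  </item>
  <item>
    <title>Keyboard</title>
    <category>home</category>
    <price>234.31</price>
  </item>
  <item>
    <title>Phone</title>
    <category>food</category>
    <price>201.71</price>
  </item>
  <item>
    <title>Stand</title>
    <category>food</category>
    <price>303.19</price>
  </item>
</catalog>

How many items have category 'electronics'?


Scanning <item> elements for <category>electronics</category>:
  Item 5: Hub -> MATCH
Count: 1

ANSWER: 1


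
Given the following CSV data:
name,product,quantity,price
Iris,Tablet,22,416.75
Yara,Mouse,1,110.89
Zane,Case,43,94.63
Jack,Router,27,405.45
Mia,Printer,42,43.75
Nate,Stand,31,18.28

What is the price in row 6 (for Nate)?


Row 6: Nate
Column 'price' = 18.28

ANSWER: 18.28


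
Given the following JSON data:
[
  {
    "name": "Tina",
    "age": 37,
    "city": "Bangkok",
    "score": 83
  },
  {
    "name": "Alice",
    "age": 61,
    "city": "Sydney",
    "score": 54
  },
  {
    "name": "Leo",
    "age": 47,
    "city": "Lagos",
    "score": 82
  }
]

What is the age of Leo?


Looking up record where name = Leo
Record index: 2
Field 'age' = 47

ANSWER: 47


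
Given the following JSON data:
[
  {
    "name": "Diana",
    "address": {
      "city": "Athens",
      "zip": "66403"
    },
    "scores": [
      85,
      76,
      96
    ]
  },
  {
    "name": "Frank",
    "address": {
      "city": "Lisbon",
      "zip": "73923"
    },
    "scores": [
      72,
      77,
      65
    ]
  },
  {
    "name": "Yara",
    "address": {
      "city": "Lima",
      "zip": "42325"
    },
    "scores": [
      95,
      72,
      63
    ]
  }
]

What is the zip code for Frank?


Path: records[1].address.zip
Value: 73923

ANSWER: 73923


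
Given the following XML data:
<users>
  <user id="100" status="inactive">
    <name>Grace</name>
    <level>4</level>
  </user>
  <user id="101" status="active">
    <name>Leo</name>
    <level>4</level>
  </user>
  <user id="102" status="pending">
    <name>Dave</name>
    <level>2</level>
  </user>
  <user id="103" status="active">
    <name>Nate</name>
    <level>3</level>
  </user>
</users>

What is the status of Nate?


Finding user with name = Nate
user id="103" status="active"

ANSWER: active


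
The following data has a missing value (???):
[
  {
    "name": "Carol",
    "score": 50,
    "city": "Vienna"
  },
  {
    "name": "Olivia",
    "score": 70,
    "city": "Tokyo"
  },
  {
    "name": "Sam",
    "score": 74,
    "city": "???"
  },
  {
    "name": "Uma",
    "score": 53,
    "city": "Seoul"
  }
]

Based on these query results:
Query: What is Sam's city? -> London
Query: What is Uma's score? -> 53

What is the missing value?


The missing value is Sam's city
From query: Sam's city = London

ANSWER: London


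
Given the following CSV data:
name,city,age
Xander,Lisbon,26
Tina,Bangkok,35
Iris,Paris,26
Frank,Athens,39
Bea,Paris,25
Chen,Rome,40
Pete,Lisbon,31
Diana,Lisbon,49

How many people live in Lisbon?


Scanning city column for 'Lisbon':
  Row 1: Xander -> MATCH
  Row 7: Pete -> MATCH
  Row 8: Diana -> MATCH
Total matches: 3

ANSWER: 3


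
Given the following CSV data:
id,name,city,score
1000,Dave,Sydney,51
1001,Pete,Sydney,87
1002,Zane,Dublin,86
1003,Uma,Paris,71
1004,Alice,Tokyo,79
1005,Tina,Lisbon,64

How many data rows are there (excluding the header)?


Counting rows (excluding header):
Header: id,name,city,score
Data rows: 6

ANSWER: 6


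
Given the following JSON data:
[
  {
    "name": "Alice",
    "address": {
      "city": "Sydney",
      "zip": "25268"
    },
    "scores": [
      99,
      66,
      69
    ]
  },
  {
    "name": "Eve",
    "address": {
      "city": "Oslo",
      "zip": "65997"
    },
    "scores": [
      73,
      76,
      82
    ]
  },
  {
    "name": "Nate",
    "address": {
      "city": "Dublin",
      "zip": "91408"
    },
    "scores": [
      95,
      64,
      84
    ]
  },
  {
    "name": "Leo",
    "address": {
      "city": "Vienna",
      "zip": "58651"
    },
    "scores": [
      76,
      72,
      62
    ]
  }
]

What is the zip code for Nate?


Path: records[2].address.zip
Value: 91408

ANSWER: 91408


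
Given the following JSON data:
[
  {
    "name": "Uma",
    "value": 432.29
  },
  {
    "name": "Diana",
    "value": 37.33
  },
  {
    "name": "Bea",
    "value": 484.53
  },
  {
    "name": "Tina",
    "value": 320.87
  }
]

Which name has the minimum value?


Comparing values:
  Uma: 432.29
  Diana: 37.33
  Bea: 484.53
  Tina: 320.87
Minimum: Diana (37.33)

ANSWER: Diana


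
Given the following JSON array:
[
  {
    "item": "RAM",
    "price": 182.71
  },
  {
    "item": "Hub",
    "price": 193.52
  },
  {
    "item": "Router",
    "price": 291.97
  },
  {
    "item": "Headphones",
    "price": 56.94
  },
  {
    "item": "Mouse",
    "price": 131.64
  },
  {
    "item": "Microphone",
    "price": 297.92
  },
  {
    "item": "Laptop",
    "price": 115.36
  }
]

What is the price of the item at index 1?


Array index 1 -> Hub
price = 193.52

ANSWER: 193.52


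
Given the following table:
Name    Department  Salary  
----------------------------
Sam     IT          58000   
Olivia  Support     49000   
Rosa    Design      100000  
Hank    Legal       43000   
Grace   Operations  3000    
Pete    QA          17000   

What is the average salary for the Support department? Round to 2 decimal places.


Support department members:
  Olivia: 49000
Sum = 49000
Count = 1
Average = 49000 / 1 = 49000.00

ANSWER: 49000.00


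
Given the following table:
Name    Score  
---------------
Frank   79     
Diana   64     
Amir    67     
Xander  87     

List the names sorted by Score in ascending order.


Sorting by Score (ascending):
  Diana: 64
  Amir: 67
  Frank: 79
  Xander: 87


ANSWER: Diana, Amir, Frank, Xander


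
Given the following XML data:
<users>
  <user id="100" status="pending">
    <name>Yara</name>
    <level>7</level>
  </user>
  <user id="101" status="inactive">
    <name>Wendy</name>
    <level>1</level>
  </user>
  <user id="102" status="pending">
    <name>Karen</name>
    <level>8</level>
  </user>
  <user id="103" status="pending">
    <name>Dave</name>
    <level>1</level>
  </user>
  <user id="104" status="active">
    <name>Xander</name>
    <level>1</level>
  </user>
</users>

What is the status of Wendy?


Finding user with name = Wendy
user id="101" status="inactive"

ANSWER: inactive


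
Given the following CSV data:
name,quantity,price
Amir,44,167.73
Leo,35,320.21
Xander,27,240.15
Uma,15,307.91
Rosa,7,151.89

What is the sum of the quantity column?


Values in 'quantity' column:
  Row 1: 44
  Row 2: 35
  Row 3: 27
  Row 4: 15
  Row 5: 7
Sum = 44 + 35 + 27 + 15 + 7 = 128

ANSWER: 128


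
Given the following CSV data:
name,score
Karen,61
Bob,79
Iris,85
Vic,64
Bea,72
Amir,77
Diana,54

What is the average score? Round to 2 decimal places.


Scores: 61, 79, 85, 64, 72, 77, 54
Sum = 492
Count = 7
Average = 492 / 7 = 70.29

ANSWER: 70.29


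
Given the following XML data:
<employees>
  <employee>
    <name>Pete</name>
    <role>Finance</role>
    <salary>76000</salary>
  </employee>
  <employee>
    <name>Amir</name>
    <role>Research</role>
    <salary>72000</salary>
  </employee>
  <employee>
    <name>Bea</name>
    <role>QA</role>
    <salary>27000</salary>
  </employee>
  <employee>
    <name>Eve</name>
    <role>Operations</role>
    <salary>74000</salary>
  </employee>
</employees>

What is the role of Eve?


Searching for <employee> with <name>Eve</name>
Found at position 4
<role>Operations</role>

ANSWER: Operations


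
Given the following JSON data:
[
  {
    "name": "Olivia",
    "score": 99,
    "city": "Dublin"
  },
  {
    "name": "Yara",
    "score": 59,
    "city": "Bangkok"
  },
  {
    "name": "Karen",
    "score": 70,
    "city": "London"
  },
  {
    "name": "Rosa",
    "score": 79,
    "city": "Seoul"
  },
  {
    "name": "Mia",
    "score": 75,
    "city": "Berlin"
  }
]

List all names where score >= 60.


Filtering records where score >= 60:
  Olivia (score=99) -> YES
  Yara (score=59) -> no
  Karen (score=70) -> YES
  Rosa (score=79) -> YES
  Mia (score=75) -> YES


ANSWER: Olivia, Karen, Rosa, Mia
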